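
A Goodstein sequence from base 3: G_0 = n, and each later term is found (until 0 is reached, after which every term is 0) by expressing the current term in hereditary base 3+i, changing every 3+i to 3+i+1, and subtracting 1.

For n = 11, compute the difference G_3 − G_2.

G_0 = 11. HB_3(11) = 3^2 + 2. Bump = 18. G_1 = 17.
G_1 = 17. HB_4(17) = 4^2 + 1. Bump = 26. G_2 = 25.
G_2 = 25. HB_5(25) = 5^2. Bump = 36. G_3 = 35.

10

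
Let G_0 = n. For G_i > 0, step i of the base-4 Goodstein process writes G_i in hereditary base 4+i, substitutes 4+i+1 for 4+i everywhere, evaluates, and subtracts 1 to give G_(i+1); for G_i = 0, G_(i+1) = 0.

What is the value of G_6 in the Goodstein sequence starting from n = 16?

39

base 4: 16 = 4^2; at 5: 5^2 = 25; next = 24
base 5: 24 = 4·5 + 4; at 6: 4·6 + 4 = 28; next = 27
base 6: 27 = 4·6 + 3; at 7: 4·7 + 3 = 31; next = 30
base 7: 30 = 4·7 + 2; at 8: 4·8 + 2 = 34; next = 33
base 8: 33 = 4·8 + 1; at 9: 4·9 + 1 = 37; next = 36
base 9: 36 = 4·9; at 10: 4·10 = 40; next = 39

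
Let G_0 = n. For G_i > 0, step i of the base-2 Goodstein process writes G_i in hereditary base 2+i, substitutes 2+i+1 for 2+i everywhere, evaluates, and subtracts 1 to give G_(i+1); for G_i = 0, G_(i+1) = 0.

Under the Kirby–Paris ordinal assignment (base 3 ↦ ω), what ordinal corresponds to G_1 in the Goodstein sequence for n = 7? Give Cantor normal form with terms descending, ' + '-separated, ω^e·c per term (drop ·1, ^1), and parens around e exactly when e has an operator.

[0] 7 ≡ 2^2 + 2 + 1 (base 2). Lift 3: 31. −1: 30.
[1] 30 ≡ 3^3 + 3 (base 3). Lift 4: 260. −1: 259.

ω^ω + ω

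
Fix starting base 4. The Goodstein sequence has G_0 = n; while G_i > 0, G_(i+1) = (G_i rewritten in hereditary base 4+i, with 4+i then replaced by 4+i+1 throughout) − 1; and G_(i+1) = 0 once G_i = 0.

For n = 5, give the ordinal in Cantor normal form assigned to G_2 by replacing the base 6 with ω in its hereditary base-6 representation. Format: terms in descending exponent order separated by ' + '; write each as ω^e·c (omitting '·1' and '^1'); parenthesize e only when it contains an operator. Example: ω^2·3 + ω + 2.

5

G_0=5  [base 4] 4 + 1  →[4↦5]→  5 + 1 = 6  −1 ⇒ G_1=5
G_1=5  [base 5] 5  →[5↦6]→  6 = 6  −1 ⇒ G_2=5
G_2=5  [base 6] 5  →[6↦7]→  5 = 5  −1 ⇒ G_3=4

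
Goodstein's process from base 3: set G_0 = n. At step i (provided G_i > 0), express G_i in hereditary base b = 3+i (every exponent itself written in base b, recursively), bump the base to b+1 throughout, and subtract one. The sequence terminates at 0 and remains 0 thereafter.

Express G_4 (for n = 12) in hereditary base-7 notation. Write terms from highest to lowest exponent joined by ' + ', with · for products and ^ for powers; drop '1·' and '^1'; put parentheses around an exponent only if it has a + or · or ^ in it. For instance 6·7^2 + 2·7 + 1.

7^2

G_0=12  [base 3] 3^2 + 3  →[3↦4]→  4^2 + 4 = 20  −1 ⇒ G_1=19
G_1=19  [base 4] 4^2 + 3  →[4↦5]→  5^2 + 3 = 28  −1 ⇒ G_2=27
G_2=27  [base 5] 5^2 + 2  →[5↦6]→  6^2 + 2 = 38  −1 ⇒ G_3=37
G_3=37  [base 6] 6^2 + 1  →[6↦7]→  7^2 + 1 = 50  −1 ⇒ G_4=49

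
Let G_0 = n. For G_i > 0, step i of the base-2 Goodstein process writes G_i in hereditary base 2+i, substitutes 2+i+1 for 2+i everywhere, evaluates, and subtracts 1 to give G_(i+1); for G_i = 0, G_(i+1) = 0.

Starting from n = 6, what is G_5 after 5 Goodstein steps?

98039

G_0=6  [base 2] 2^2 + 2  →[2↦3]→  3^3 + 3 = 30  −1 ⇒ G_1=29
G_1=29  [base 3] 3^3 + 2  →[3↦4]→  4^4 + 2 = 258  −1 ⇒ G_2=257
G_2=257  [base 4] 4^4 + 1  →[4↦5]→  5^5 + 1 = 3126  −1 ⇒ G_3=3125
G_3=3125  [base 5] 5^5  →[5↦6]→  6^6 = 46656  −1 ⇒ G_4=46655
G_4=46655  [base 6] 5·6^5 + 5·6^4 + 5·6^3 + 5·6^2 + 5·6 + 5  →[6↦7]→  5·7^5 + 5·7^4 + 5·7^3 + 5·7^2 + 5·7 + 5 = 98040  −1 ⇒ G_5=98039
G_5=98039  [base 7] 5·7^5 + 5·7^4 + 5·7^3 + 5·7^2 + 5·7 + 4  →[7↦8]→  5·8^5 + 5·8^4 + 5·8^3 + 5·8^2 + 5·8 + 4 = 187244  −1 ⇒ G_6=187243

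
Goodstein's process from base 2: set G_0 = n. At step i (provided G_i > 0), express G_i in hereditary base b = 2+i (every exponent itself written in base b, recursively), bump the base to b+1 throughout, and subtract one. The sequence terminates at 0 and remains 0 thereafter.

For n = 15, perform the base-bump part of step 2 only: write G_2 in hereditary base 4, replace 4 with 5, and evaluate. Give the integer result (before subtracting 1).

18753

G_0 = 15. HB_2(15) = 2^(2 + 1) + 2^2 + 2 + 1. Bump = 112. G_1 = 111.
G_1 = 111. HB_3(111) = 3^(3 + 1) + 3^3 + 3. Bump = 1284. G_2 = 1283.
G_2 = 1283. HB_4(1283) = 4^(4 + 1) + 4^4 + 3. Bump = 18753. G_3 = 18752.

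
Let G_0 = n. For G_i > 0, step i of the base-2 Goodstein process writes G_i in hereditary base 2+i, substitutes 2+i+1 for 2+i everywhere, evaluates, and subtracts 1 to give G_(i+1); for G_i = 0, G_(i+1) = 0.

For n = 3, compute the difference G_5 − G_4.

3 —HB2→ 2 + 1 —bump→ 3 + 1 = 4 —(−1)→ 3
3 —HB3→ 3 —bump→ 4 = 4 —(−1)→ 3
3 —HB4→ 3 —bump→ 3 = 3 —(−1)→ 2
2 —HB5→ 2 —bump→ 2 = 2 —(−1)→ 1
1 —HB6→ 1 —bump→ 1 = 1 —(−1)→ 0

-1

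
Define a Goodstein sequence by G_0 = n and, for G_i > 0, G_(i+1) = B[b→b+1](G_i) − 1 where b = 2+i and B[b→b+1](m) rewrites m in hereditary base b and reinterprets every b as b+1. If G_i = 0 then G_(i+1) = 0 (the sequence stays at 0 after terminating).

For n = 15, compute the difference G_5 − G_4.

base 2: 15 = 2^(2 + 1) + 2^2 + 2 + 1; at 3: 3^(3 + 1) + 3^3 + 3 + 1 = 112; next = 111
base 3: 111 = 3^(3 + 1) + 3^3 + 3; at 4: 4^(4 + 1) + 4^4 + 4 = 1284; next = 1283
base 4: 1283 = 4^(4 + 1) + 4^4 + 3; at 5: 5^(5 + 1) + 5^5 + 3 = 18753; next = 18752
base 5: 18752 = 5^(5 + 1) + 5^5 + 2; at 6: 6^(6 + 1) + 6^6 + 2 = 326594; next = 326593
base 6: 326593 = 6^(6 + 1) + 6^6 + 1; at 7: 7^(7 + 1) + 7^7 + 1 = 6588345; next = 6588344

6261751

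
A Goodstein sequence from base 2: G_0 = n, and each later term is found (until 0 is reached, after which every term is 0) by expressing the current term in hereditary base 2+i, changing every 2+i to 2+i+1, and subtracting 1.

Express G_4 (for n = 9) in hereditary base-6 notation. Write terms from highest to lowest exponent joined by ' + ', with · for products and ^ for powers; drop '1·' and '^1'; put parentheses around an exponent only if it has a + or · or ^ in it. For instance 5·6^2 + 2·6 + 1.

G_0 = 9. HB_2(9) = 2^(2 + 1) + 1. Bump = 82. G_1 = 81.
G_1 = 81. HB_3(81) = 3^(3 + 1). Bump = 1024. G_2 = 1023.
G_2 = 1023. HB_4(1023) = 3·4^4 + 3·4^3 + 3·4^2 + 3·4 + 3. Bump = 9843. G_3 = 9842.
G_3 = 9842. HB_5(9842) = 3·5^5 + 3·5^3 + 3·5^2 + 3·5 + 2. Bump = 140744. G_4 = 140743.
G_4 = 140743. HB_6(140743) = 3·6^6 + 3·6^3 + 3·6^2 + 3·6 + 1. Bump = 2471827. G_5 = 2471826.

3·6^6 + 3·6^3 + 3·6^2 + 3·6 + 1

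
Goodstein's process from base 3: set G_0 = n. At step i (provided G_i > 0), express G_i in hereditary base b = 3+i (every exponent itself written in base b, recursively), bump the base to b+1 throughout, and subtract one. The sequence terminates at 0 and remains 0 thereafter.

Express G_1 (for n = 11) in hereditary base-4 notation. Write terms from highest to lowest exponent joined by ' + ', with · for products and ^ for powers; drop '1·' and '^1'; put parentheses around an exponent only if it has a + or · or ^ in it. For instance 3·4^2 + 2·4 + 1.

4^2 + 1

i=0: 11 = 3^2 + 2 (b=3); 3→4: 4^2 + 2 = 18; 18−1 = 17
i=1: 17 = 4^2 + 1 (b=4); 4→5: 5^2 + 1 = 26; 26−1 = 25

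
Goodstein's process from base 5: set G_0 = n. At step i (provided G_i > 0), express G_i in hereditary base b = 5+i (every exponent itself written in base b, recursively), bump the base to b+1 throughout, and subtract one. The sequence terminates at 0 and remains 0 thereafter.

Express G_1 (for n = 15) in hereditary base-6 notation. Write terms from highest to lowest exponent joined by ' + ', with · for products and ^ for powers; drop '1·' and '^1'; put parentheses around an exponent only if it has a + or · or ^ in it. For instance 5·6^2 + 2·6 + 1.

(0) 15|_5 = 3·5 ↦ 3·6|_6 = 18 ⇒ 17
(1) 17|_6 = 2·6 + 5 ↦ 2·7 + 5|_7 = 19 ⇒ 18

2·6 + 5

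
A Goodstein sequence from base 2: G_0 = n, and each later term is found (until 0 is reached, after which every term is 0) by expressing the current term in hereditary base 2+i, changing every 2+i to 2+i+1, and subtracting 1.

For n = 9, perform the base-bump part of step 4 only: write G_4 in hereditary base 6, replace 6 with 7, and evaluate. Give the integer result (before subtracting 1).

2471827

G_0=9  [base 2] 2^(2 + 1) + 1  →[2↦3]→  3^(3 + 1) + 1 = 82  −1 ⇒ G_1=81
G_1=81  [base 3] 3^(3 + 1)  →[3↦4]→  4^(4 + 1) = 1024  −1 ⇒ G_2=1023
G_2=1023  [base 4] 3·4^4 + 3·4^3 + 3·4^2 + 3·4 + 3  →[4↦5]→  3·5^5 + 3·5^3 + 3·5^2 + 3·5 + 3 = 9843  −1 ⇒ G_3=9842
G_3=9842  [base 5] 3·5^5 + 3·5^3 + 3·5^2 + 3·5 + 2  →[5↦6]→  3·6^6 + 3·6^3 + 3·6^2 + 3·6 + 2 = 140744  −1 ⇒ G_4=140743
G_4=140743  [base 6] 3·6^6 + 3·6^3 + 3·6^2 + 3·6 + 1  →[6↦7]→  3·7^7 + 3·7^3 + 3·7^2 + 3·7 + 1 = 2471827  −1 ⇒ G_5=2471826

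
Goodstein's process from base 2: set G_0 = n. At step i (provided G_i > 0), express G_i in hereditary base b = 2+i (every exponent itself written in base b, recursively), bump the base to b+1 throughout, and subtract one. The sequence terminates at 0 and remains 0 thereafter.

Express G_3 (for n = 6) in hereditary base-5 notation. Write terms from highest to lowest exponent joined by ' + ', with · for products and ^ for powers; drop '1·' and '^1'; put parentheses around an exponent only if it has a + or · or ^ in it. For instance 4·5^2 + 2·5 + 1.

step 0: 6 = 2^2 + 2; sub 3 for 2: 3^3 + 3; = 30; G_1 = 30−1 = 29
step 1: 29 = 3^3 + 2; sub 4 for 3: 4^4 + 2; = 258; G_2 = 258−1 = 257
step 2: 257 = 4^4 + 1; sub 5 for 4: 5^5 + 1; = 3126; G_3 = 3126−1 = 3125
step 3: 3125 = 5^5; sub 6 for 5: 6^6; = 46656; G_4 = 46656−1 = 46655

5^5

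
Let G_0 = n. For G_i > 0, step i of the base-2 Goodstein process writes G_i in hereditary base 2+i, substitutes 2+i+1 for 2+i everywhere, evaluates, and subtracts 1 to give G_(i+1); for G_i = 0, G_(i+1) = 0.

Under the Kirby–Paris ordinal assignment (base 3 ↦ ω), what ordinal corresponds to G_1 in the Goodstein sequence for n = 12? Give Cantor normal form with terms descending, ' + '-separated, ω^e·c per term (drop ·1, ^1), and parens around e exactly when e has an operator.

G_0 = 12. HB_2(12) = 2^(2 + 1) + 2^2. Bump = 108. G_1 = 107.
G_1 = 107. HB_3(107) = 3^(3 + 1) + 2·3^2 + 2·3 + 2. Bump = 1066. G_2 = 1065.

ω^(ω + 1) + ω^2·2 + ω·2 + 2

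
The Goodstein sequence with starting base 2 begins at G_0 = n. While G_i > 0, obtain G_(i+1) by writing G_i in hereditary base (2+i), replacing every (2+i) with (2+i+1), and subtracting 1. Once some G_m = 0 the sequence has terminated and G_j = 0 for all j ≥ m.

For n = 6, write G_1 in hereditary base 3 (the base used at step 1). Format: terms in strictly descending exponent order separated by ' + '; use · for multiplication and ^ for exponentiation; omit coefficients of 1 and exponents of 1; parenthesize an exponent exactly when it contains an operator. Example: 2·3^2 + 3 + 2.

3^3 + 2

[0] 6 ≡ 2^2 + 2 (base 2). Lift 3: 30. −1: 29.
[1] 29 ≡ 3^3 + 2 (base 3). Lift 4: 258. −1: 257.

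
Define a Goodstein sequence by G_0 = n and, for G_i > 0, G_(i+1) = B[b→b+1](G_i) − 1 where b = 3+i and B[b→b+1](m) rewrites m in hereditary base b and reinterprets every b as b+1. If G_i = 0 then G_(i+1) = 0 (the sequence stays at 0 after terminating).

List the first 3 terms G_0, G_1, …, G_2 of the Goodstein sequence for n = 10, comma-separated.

G_0 = 10. HB_3(10) = 3^2 + 1. Bump = 17. G_1 = 16.
G_1 = 16. HB_4(16) = 4^2. Bump = 25. G_2 = 24.

10, 16, 24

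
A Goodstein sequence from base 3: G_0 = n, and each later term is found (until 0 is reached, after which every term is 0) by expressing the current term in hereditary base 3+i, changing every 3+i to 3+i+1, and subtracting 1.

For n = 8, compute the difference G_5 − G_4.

0

G_0=8  [base 3] 2·3 + 2  →[3↦4]→  2·4 + 2 = 10  −1 ⇒ G_1=9
G_1=9  [base 4] 2·4 + 1  →[4↦5]→  2·5 + 1 = 11  −1 ⇒ G_2=10
G_2=10  [base 5] 2·5  →[5↦6]→  2·6 = 12  −1 ⇒ G_3=11
G_3=11  [base 6] 6 + 5  →[6↦7]→  7 + 5 = 12  −1 ⇒ G_4=11
G_4=11  [base 7] 7 + 4  →[7↦8]→  8 + 4 = 12  −1 ⇒ G_5=11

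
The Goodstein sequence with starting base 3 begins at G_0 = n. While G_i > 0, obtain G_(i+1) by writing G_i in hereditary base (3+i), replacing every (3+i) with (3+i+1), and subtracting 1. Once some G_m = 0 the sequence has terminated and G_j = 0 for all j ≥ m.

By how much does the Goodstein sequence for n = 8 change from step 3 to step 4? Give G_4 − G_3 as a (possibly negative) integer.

(0) 8|_3 = 2·3 + 2 ↦ 2·4 + 2|_4 = 10 ⇒ 9
(1) 9|_4 = 2·4 + 1 ↦ 2·5 + 1|_5 = 11 ⇒ 10
(2) 10|_5 = 2·5 ↦ 2·6|_6 = 12 ⇒ 11
(3) 11|_6 = 6 + 5 ↦ 7 + 5|_7 = 12 ⇒ 11

0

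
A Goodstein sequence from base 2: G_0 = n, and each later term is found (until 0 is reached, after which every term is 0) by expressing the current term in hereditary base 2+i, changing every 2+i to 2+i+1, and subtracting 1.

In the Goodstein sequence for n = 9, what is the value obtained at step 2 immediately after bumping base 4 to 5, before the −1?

9843

[0] 9 ≡ 2^(2 + 1) + 1 (base 2). Lift 3: 82. −1: 81.
[1] 81 ≡ 3^(3 + 1) (base 3). Lift 4: 1024. −1: 1023.
[2] 1023 ≡ 3·4^4 + 3·4^3 + 3·4^2 + 3·4 + 3 (base 4). Lift 5: 9843. −1: 9842.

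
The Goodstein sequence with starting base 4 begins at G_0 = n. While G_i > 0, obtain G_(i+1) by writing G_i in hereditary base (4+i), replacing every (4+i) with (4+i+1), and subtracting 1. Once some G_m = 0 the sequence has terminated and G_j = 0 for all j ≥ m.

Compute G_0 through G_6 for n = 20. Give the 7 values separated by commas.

i=0: 20 = 4^2 + 4 (b=4); 4→5: 5^2 + 5 = 30; 30−1 = 29
i=1: 29 = 5^2 + 4 (b=5); 5→6: 6^2 + 4 = 40; 40−1 = 39
i=2: 39 = 6^2 + 3 (b=6); 6→7: 7^2 + 3 = 52; 52−1 = 51
i=3: 51 = 7^2 + 2 (b=7); 7→8: 8^2 + 2 = 66; 66−1 = 65
i=4: 65 = 8^2 + 1 (b=8); 8→9: 9^2 + 1 = 82; 82−1 = 81
i=5: 81 = 9^2 (b=9); 9→10: 10^2 = 100; 100−1 = 99

20, 29, 39, 51, 65, 81, 99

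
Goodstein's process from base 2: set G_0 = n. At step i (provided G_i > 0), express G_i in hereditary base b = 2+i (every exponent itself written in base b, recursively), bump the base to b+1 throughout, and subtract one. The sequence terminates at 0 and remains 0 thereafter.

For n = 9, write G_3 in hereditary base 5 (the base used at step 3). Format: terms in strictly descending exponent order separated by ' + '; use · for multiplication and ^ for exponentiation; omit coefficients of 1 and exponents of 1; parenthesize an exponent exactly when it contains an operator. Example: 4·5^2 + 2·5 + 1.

i=0: 9 = 2^(2 + 1) + 1 (b=2); 2→3: 3^(3 + 1) + 1 = 82; 82−1 = 81
i=1: 81 = 3^(3 + 1) (b=3); 3→4: 4^(4 + 1) = 1024; 1024−1 = 1023
i=2: 1023 = 3·4^4 + 3·4^3 + 3·4^2 + 3·4 + 3 (b=4); 4→5: 3·5^5 + 3·5^3 + 3·5^2 + 3·5 + 3 = 9843; 9843−1 = 9842
i=3: 9842 = 3·5^5 + 3·5^3 + 3·5^2 + 3·5 + 2 (b=5); 5→6: 3·6^6 + 3·6^3 + 3·6^2 + 3·6 + 2 = 140744; 140744−1 = 140743

3·5^5 + 3·5^3 + 3·5^2 + 3·5 + 2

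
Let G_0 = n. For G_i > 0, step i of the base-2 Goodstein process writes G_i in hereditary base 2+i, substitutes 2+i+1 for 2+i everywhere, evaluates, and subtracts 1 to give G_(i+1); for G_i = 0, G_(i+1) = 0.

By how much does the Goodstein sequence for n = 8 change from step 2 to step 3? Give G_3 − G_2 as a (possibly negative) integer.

5757

step 0: 8 = 2^(2 + 1); sub 3 for 2: 3^(3 + 1); = 81; G_1 = 81−1 = 80
step 1: 80 = 2·3^3 + 2·3^2 + 2·3 + 2; sub 4 for 3: 2·4^4 + 2·4^2 + 2·4 + 2; = 554; G_2 = 554−1 = 553
step 2: 553 = 2·4^4 + 2·4^2 + 2·4 + 1; sub 5 for 4: 2·5^5 + 2·5^2 + 2·5 + 1; = 6311; G_3 = 6311−1 = 6310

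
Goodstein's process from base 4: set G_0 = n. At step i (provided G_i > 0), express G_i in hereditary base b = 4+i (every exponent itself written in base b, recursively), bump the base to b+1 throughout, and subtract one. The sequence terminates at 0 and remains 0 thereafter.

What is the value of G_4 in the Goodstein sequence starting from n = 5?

G_0=5  [base 4] 4 + 1  →[4↦5]→  5 + 1 = 6  −1 ⇒ G_1=5
G_1=5  [base 5] 5  →[5↦6]→  6 = 6  −1 ⇒ G_2=5
G_2=5  [base 6] 5  →[6↦7]→  5 = 5  −1 ⇒ G_3=4
G_3=4  [base 7] 4  →[7↦8]→  4 = 4  −1 ⇒ G_4=3
G_4=3  [base 8] 3  →[8↦9]→  3 = 3  −1 ⇒ G_5=2

3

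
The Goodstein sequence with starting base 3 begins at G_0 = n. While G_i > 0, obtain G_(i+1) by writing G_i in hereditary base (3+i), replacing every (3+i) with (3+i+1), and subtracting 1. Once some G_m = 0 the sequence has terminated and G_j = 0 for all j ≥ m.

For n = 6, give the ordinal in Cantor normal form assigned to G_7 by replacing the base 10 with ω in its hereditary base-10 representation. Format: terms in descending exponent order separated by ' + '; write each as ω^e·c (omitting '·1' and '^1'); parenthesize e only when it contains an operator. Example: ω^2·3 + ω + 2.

5

G_0=6  [base 3] 2·3  →[3↦4]→  2·4 = 8  −1 ⇒ G_1=7
G_1=7  [base 4] 4 + 3  →[4↦5]→  5 + 3 = 8  −1 ⇒ G_2=7
G_2=7  [base 5] 5 + 2  →[5↦6]→  6 + 2 = 8  −1 ⇒ G_3=7
G_3=7  [base 6] 6 + 1  →[6↦7]→  7 + 1 = 8  −1 ⇒ G_4=7
G_4=7  [base 7] 7  →[7↦8]→  8 = 8  −1 ⇒ G_5=7
G_5=7  [base 8] 7  →[8↦9]→  7 = 7  −1 ⇒ G_6=6
G_6=6  [base 9] 6  →[9↦10]→  6 = 6  −1 ⇒ G_7=5
G_7=5  [base 10] 5  →[10↦11]→  5 = 5  −1 ⇒ G_8=4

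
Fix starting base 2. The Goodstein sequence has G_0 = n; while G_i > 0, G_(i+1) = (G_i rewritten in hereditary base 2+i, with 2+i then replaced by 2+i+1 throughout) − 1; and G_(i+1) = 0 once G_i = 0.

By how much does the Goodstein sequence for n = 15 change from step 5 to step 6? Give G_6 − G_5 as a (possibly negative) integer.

[0] 15 ≡ 2^(2 + 1) + 2^2 + 2 + 1 (base 2). Lift 3: 112. −1: 111.
[1] 111 ≡ 3^(3 + 1) + 3^3 + 3 (base 3). Lift 4: 1284. −1: 1283.
[2] 1283 ≡ 4^(4 + 1) + 4^4 + 3 (base 4). Lift 5: 18753. −1: 18752.
[3] 18752 ≡ 5^(5 + 1) + 5^5 + 2 (base 5). Lift 6: 326594. −1: 326593.
[4] 326593 ≡ 6^(6 + 1) + 6^6 + 1 (base 6). Lift 7: 6588345. −1: 6588344.
[5] 6588344 ≡ 7^(7 + 1) + 7^7 (base 7). Lift 8: 150994944. −1: 150994943.

144406599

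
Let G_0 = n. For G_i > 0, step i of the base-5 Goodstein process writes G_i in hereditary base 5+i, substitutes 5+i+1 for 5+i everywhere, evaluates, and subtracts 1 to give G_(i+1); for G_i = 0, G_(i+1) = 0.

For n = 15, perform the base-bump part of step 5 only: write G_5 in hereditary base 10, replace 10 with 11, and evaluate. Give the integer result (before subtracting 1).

23

(0) 15|_5 = 3·5 ↦ 3·6|_6 = 18 ⇒ 17
(1) 17|_6 = 2·6 + 5 ↦ 2·7 + 5|_7 = 19 ⇒ 18
(2) 18|_7 = 2·7 + 4 ↦ 2·8 + 4|_8 = 20 ⇒ 19
(3) 19|_8 = 2·8 + 3 ↦ 2·9 + 3|_9 = 21 ⇒ 20
(4) 20|_9 = 2·9 + 2 ↦ 2·10 + 2|_10 = 22 ⇒ 21
(5) 21|_10 = 2·10 + 1 ↦ 2·11 + 1|_11 = 23 ⇒ 22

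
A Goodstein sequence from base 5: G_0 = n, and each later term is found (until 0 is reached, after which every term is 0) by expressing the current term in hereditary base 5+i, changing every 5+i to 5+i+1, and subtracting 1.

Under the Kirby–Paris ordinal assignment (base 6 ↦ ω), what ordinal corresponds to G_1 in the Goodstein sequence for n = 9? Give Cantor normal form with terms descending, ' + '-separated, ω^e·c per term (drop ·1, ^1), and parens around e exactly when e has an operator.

ω + 3

[0] 9 ≡ 5 + 4 (base 5). Lift 6: 10. −1: 9.
[1] 9 ≡ 6 + 3 (base 6). Lift 7: 10. −1: 9.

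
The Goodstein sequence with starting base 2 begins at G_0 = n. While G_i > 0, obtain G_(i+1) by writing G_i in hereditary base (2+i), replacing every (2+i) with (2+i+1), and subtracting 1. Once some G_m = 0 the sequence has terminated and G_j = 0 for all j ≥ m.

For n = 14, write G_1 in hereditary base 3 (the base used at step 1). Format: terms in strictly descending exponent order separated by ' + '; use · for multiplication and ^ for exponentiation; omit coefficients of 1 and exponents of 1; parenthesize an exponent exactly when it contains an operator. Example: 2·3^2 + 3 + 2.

3^(3 + 1) + 3^3 + 2

step 0: 14 = 2^(2 + 1) + 2^2 + 2; sub 3 for 2: 3^(3 + 1) + 3^3 + 3; = 111; G_1 = 111−1 = 110
step 1: 110 = 3^(3 + 1) + 3^3 + 2; sub 4 for 3: 4^(4 + 1) + 4^4 + 2; = 1282; G_2 = 1282−1 = 1281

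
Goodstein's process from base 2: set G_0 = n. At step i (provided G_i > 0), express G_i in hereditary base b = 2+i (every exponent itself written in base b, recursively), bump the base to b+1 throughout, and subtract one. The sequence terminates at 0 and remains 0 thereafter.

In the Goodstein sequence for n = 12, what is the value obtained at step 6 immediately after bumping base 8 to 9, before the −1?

[0] 12 ≡ 2^(2 + 1) + 2^2 (base 2). Lift 3: 108. −1: 107.
[1] 107 ≡ 3^(3 + 1) + 2·3^2 + 2·3 + 2 (base 3). Lift 4: 1066. −1: 1065.
[2] 1065 ≡ 4^(4 + 1) + 2·4^2 + 2·4 + 1 (base 4). Lift 5: 15686. −1: 15685.
[3] 15685 ≡ 5^(5 + 1) + 2·5^2 + 2·5 (base 5). Lift 6: 280020. −1: 280019.
[4] 280019 ≡ 6^(6 + 1) + 2·6^2 + 6 + 5 (base 6). Lift 7: 5764911. −1: 5764910.
[5] 5764910 ≡ 7^(7 + 1) + 2·7^2 + 7 + 4 (base 7). Lift 8: 134217868. −1: 134217867.
[6] 134217867 ≡ 8^(8 + 1) + 2·8^2 + 8 + 3 (base 8). Lift 9: 3486784575. −1: 3486784574.

3486784575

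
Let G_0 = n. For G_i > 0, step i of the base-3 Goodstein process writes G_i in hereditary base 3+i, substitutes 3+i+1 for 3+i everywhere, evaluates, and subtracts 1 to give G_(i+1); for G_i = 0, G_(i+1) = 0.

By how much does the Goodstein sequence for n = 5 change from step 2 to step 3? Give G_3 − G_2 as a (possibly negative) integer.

(0) 5|_3 = 3 + 2 ↦ 4 + 2|_4 = 6 ⇒ 5
(1) 5|_4 = 4 + 1 ↦ 5 + 1|_5 = 6 ⇒ 5
(2) 5|_5 = 5 ↦ 6|_6 = 6 ⇒ 5

0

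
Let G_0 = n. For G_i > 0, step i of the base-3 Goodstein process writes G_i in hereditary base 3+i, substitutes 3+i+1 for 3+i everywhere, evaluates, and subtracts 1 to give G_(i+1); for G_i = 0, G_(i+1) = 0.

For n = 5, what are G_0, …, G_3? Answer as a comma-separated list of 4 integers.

i=0: 5 = 3 + 2 (b=3); 3→4: 4 + 2 = 6; 6−1 = 5
i=1: 5 = 4 + 1 (b=4); 4→5: 5 + 1 = 6; 6−1 = 5
i=2: 5 = 5 (b=5); 5→6: 6 = 6; 6−1 = 5

5, 5, 5, 5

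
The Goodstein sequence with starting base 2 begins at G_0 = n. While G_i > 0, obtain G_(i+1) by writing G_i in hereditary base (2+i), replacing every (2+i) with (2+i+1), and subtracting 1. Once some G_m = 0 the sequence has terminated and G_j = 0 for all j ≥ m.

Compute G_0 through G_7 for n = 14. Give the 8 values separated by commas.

base 2: 14 = 2^(2 + 1) + 2^2 + 2; at 3: 3^(3 + 1) + 3^3 + 3 = 111; next = 110
base 3: 110 = 3^(3 + 1) + 3^3 + 2; at 4: 4^(4 + 1) + 4^4 + 2 = 1282; next = 1281
base 4: 1281 = 4^(4 + 1) + 4^4 + 1; at 5: 5^(5 + 1) + 5^5 + 1 = 18751; next = 18750
base 5: 18750 = 5^(5 + 1) + 5^5; at 6: 6^(6 + 1) + 6^6 = 326592; next = 326591
base 6: 326591 = 6^(6 + 1) + 5·6^5 + 5·6^4 + 5·6^3 + 5·6^2 + 5·6 + 5; at 7: 7^(7 + 1) + 5·7^5 + 5·7^4 + 5·7^3 + 5·7^2 + 5·7 + 5 = 5862841; next = 5862840
base 7: 5862840 = 7^(7 + 1) + 5·7^5 + 5·7^4 + 5·7^3 + 5·7^2 + 5·7 + 4; at 8: 8^(8 + 1) + 5·8^5 + 5·8^4 + 5·8^3 + 5·8^2 + 5·8 + 4 = 134404972; next = 134404971
base 8: 134404971 = 8^(8 + 1) + 5·8^5 + 5·8^4 + 5·8^3 + 5·8^2 + 5·8 + 3; at 9: 9^(9 + 1) + 5·9^5 + 5·9^4 + 5·9^3 + 5·9^2 + 5·9 + 3 = 3487116549; next = 3487116548

14, 110, 1281, 18750, 326591, 5862840, 134404971, 3487116548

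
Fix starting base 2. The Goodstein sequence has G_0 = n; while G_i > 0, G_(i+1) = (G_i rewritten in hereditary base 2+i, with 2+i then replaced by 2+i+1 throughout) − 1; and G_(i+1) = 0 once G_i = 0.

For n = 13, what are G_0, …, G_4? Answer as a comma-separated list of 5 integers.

13, 108, 1279, 16092, 280711

base 2: 13 = 2^(2 + 1) + 2^2 + 1; at 3: 3^(3 + 1) + 3^3 + 1 = 109; next = 108
base 3: 108 = 3^(3 + 1) + 3^3; at 4: 4^(4 + 1) + 4^4 = 1280; next = 1279
base 4: 1279 = 4^(4 + 1) + 3·4^3 + 3·4^2 + 3·4 + 3; at 5: 5^(5 + 1) + 3·5^3 + 3·5^2 + 3·5 + 3 = 16093; next = 16092
base 5: 16092 = 5^(5 + 1) + 3·5^3 + 3·5^2 + 3·5 + 2; at 6: 6^(6 + 1) + 3·6^3 + 3·6^2 + 3·6 + 2 = 280712; next = 280711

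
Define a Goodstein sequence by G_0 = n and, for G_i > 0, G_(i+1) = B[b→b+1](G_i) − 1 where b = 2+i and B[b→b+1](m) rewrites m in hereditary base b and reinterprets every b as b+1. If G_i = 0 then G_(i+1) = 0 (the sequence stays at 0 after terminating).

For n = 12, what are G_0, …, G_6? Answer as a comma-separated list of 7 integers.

(0) 12|_2 = 2^(2 + 1) + 2^2 ↦ 3^(3 + 1) + 3^3|_3 = 108 ⇒ 107
(1) 107|_3 = 3^(3 + 1) + 2·3^2 + 2·3 + 2 ↦ 4^(4 + 1) + 2·4^2 + 2·4 + 2|_4 = 1066 ⇒ 1065
(2) 1065|_4 = 4^(4 + 1) + 2·4^2 + 2·4 + 1 ↦ 5^(5 + 1) + 2·5^2 + 2·5 + 1|_5 = 15686 ⇒ 15685
(3) 15685|_5 = 5^(5 + 1) + 2·5^2 + 2·5 ↦ 6^(6 + 1) + 2·6^2 + 2·6|_6 = 280020 ⇒ 280019
(4) 280019|_6 = 6^(6 + 1) + 2·6^2 + 6 + 5 ↦ 7^(7 + 1) + 2·7^2 + 7 + 5|_7 = 5764911 ⇒ 5764910
(5) 5764910|_7 = 7^(7 + 1) + 2·7^2 + 7 + 4 ↦ 8^(8 + 1) + 2·8^2 + 8 + 4|_8 = 134217868 ⇒ 134217867

12, 107, 1065, 15685, 280019, 5764910, 134217867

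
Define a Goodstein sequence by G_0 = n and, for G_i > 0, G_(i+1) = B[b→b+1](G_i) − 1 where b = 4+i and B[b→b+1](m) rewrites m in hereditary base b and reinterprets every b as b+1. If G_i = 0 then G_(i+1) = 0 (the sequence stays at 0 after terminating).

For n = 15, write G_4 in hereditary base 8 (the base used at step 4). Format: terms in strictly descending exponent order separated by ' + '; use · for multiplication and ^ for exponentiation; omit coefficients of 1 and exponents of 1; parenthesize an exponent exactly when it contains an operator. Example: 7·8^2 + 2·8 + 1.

[0] 15 ≡ 3·4 + 3 (base 4). Lift 5: 18. −1: 17.
[1] 17 ≡ 3·5 + 2 (base 5). Lift 6: 20. −1: 19.
[2] 19 ≡ 3·6 + 1 (base 6). Lift 7: 22. −1: 21.
[3] 21 ≡ 3·7 (base 7). Lift 8: 24. −1: 23.
[4] 23 ≡ 2·8 + 7 (base 8). Lift 9: 25. −1: 24.

2·8 + 7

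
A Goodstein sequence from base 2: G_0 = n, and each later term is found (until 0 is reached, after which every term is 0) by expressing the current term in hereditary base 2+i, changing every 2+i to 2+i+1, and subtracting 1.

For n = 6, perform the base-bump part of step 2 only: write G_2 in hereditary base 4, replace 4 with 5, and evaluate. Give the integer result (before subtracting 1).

3126

G_0 = 6. HB_2(6) = 2^2 + 2. Bump = 30. G_1 = 29.
G_1 = 29. HB_3(29) = 3^3 + 2. Bump = 258. G_2 = 257.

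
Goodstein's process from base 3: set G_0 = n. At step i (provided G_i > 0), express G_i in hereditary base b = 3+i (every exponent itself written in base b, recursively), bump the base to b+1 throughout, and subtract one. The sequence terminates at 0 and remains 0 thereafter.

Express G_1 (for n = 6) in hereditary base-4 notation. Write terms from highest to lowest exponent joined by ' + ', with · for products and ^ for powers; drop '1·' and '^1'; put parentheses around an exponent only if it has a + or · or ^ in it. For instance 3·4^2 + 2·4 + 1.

G_0 = 6. HB_3(6) = 2·3. Bump = 8. G_1 = 7.
G_1 = 7. HB_4(7) = 4 + 3. Bump = 8. G_2 = 7.

4 + 3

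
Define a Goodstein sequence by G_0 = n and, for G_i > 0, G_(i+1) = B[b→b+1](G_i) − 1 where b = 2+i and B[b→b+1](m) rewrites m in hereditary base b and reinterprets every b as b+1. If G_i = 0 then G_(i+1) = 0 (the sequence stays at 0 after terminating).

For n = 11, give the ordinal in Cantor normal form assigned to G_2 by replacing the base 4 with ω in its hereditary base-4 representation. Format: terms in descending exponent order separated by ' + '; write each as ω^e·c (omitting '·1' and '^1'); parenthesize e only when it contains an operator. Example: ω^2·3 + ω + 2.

ω^(ω + 1) + 3

G_0 = 11. HB_2(11) = 2^(2 + 1) + 2 + 1. Bump = 85. G_1 = 84.
G_1 = 84. HB_3(84) = 3^(3 + 1) + 3. Bump = 1028. G_2 = 1027.
G_2 = 1027. HB_4(1027) = 4^(4 + 1) + 3. Bump = 15628. G_3 = 15627.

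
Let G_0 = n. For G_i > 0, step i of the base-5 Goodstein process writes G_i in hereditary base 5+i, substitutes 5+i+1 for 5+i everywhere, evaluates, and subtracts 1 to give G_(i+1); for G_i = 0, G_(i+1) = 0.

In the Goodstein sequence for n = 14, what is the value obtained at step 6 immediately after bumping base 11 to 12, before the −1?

20

i=0: 14 = 2·5 + 4 (b=5); 5→6: 2·6 + 4 = 16; 16−1 = 15
i=1: 15 = 2·6 + 3 (b=6); 6→7: 2·7 + 3 = 17; 17−1 = 16
i=2: 16 = 2·7 + 2 (b=7); 7→8: 2·8 + 2 = 18; 18−1 = 17
i=3: 17 = 2·8 + 1 (b=8); 8→9: 2·9 + 1 = 19; 19−1 = 18
i=4: 18 = 2·9 (b=9); 9→10: 2·10 = 20; 20−1 = 19
i=5: 19 = 10 + 9 (b=10); 10→11: 11 + 9 = 20; 20−1 = 19
i=6: 19 = 11 + 8 (b=11); 11→12: 12 + 8 = 20; 20−1 = 19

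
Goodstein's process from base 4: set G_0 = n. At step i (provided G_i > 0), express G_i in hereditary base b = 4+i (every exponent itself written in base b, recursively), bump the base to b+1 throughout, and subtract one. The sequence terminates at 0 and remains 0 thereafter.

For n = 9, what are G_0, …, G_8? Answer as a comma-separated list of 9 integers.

[0] 9 ≡ 2·4 + 1 (base 4). Lift 5: 11. −1: 10.
[1] 10 ≡ 2·5 (base 5). Lift 6: 12. −1: 11.
[2] 11 ≡ 6 + 5 (base 6). Lift 7: 12. −1: 11.
[3] 11 ≡ 7 + 4 (base 7). Lift 8: 12. −1: 11.
[4] 11 ≡ 8 + 3 (base 8). Lift 9: 12. −1: 11.
[5] 11 ≡ 9 + 2 (base 9). Lift 10: 12. −1: 11.
[6] 11 ≡ 10 + 1 (base 10). Lift 11: 12. −1: 11.
[7] 11 ≡ 11 (base 11). Lift 12: 12. −1: 11.

9, 10, 11, 11, 11, 11, 11, 11, 11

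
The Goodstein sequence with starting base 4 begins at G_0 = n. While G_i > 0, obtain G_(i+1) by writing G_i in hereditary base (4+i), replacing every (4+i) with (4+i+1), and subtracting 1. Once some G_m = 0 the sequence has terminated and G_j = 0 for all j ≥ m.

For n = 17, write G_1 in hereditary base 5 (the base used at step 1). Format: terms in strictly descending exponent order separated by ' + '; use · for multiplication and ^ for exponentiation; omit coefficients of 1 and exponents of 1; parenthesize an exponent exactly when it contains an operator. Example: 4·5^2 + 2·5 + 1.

5^2

step 0: 17 = 4^2 + 1; sub 5 for 4: 5^2 + 1; = 26; G_1 = 26−1 = 25
step 1: 25 = 5^2; sub 6 for 5: 6^2; = 36; G_2 = 36−1 = 35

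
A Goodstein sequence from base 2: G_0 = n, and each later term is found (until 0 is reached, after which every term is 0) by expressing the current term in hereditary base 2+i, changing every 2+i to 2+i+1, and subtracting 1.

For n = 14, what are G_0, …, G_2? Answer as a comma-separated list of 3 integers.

14, 110, 1281

step 0: 14 = 2^(2 + 1) + 2^2 + 2; sub 3 for 2: 3^(3 + 1) + 3^3 + 3; = 111; G_1 = 111−1 = 110
step 1: 110 = 3^(3 + 1) + 3^3 + 2; sub 4 for 3: 4^(4 + 1) + 4^4 + 2; = 1282; G_2 = 1282−1 = 1281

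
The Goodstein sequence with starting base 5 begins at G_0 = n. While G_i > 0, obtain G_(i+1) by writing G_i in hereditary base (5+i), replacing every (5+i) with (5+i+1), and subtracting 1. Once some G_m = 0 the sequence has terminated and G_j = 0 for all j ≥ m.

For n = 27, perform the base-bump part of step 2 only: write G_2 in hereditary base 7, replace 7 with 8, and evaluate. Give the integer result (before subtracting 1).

i=0: 27 = 5^2 + 2 (b=5); 5→6: 6^2 + 2 = 38; 38−1 = 37
i=1: 37 = 6^2 + 1 (b=6); 6→7: 7^2 + 1 = 50; 50−1 = 49

64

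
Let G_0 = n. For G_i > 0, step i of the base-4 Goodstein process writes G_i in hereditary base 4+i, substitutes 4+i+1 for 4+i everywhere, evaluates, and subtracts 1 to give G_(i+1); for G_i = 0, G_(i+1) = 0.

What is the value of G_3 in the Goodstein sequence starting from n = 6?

i=0: 6 = 4 + 2 (b=4); 4→5: 5 + 2 = 7; 7−1 = 6
i=1: 6 = 5 + 1 (b=5); 5→6: 6 + 1 = 7; 7−1 = 6
i=2: 6 = 6 (b=6); 6→7: 7 = 7; 7−1 = 6

6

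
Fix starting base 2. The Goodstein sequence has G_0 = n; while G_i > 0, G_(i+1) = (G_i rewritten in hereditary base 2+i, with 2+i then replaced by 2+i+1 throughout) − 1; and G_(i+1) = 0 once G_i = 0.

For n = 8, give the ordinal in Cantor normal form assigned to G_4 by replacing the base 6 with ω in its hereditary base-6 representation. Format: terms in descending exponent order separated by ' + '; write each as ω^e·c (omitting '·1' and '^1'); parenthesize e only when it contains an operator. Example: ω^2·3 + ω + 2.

ω^ω·2 + ω^2·2 + ω + 5

[0] 8 ≡ 2^(2 + 1) (base 2). Lift 3: 81. −1: 80.
[1] 80 ≡ 2·3^3 + 2·3^2 + 2·3 + 2 (base 3). Lift 4: 554. −1: 553.
[2] 553 ≡ 2·4^4 + 2·4^2 + 2·4 + 1 (base 4). Lift 5: 6311. −1: 6310.
[3] 6310 ≡ 2·5^5 + 2·5^2 + 2·5 (base 5). Lift 6: 93396. −1: 93395.
[4] 93395 ≡ 2·6^6 + 2·6^2 + 6 + 5 (base 6). Lift 7: 1647196. −1: 1647195.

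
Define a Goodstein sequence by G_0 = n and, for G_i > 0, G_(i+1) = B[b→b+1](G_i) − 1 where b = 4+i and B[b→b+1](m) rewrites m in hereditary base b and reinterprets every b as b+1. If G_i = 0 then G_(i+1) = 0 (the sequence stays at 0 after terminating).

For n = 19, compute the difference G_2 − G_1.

10

19 —HB4→ 4^2 + 3 —bump→ 5^2 + 3 = 28 —(−1)→ 27
27 —HB5→ 5^2 + 2 —bump→ 6^2 + 2 = 38 —(−1)→ 37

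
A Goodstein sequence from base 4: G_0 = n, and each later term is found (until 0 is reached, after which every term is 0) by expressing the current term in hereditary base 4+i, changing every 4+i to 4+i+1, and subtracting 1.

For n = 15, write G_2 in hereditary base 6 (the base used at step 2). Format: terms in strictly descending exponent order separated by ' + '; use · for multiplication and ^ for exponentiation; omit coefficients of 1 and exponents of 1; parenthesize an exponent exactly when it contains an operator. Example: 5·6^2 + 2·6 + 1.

3·6 + 1

G_0 = 15. HB_4(15) = 3·4 + 3. Bump = 18. G_1 = 17.
G_1 = 17. HB_5(17) = 3·5 + 2. Bump = 20. G_2 = 19.
G_2 = 19. HB_6(19) = 3·6 + 1. Bump = 22. G_3 = 21.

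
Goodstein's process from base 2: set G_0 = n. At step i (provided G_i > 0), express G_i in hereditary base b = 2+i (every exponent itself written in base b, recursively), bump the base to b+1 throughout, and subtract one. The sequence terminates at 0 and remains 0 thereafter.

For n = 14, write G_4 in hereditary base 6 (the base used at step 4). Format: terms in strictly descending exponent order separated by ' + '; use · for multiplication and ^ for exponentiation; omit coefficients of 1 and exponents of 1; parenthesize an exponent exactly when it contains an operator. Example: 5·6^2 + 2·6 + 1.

6^(6 + 1) + 5·6^5 + 5·6^4 + 5·6^3 + 5·6^2 + 5·6 + 5

step 0: 14 = 2^(2 + 1) + 2^2 + 2; sub 3 for 2: 3^(3 + 1) + 3^3 + 3; = 111; G_1 = 111−1 = 110
step 1: 110 = 3^(3 + 1) + 3^3 + 2; sub 4 for 3: 4^(4 + 1) + 4^4 + 2; = 1282; G_2 = 1282−1 = 1281
step 2: 1281 = 4^(4 + 1) + 4^4 + 1; sub 5 for 4: 5^(5 + 1) + 5^5 + 1; = 18751; G_3 = 18751−1 = 18750
step 3: 18750 = 5^(5 + 1) + 5^5; sub 6 for 5: 6^(6 + 1) + 6^6; = 326592; G_4 = 326592−1 = 326591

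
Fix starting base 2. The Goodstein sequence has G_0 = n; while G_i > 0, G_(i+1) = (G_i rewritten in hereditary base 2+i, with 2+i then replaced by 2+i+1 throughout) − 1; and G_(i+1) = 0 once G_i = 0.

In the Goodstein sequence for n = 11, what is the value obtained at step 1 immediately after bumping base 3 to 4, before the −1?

1028

i=0: 11 = 2^(2 + 1) + 2 + 1 (b=2); 2→3: 3^(3 + 1) + 3 + 1 = 85; 85−1 = 84
i=1: 84 = 3^(3 + 1) + 3 (b=3); 3→4: 4^(4 + 1) + 4 = 1028; 1028−1 = 1027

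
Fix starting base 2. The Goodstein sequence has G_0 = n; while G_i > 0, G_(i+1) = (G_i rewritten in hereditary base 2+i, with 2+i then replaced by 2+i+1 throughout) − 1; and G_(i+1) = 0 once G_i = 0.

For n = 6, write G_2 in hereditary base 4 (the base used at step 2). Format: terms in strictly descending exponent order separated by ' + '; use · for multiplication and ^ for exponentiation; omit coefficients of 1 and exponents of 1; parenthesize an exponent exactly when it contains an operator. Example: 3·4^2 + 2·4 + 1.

4^4 + 1

(0) 6|_2 = 2^2 + 2 ↦ 3^3 + 3|_3 = 30 ⇒ 29
(1) 29|_3 = 3^3 + 2 ↦ 4^4 + 2|_4 = 258 ⇒ 257
(2) 257|_4 = 4^4 + 1 ↦ 5^5 + 1|_5 = 3126 ⇒ 3125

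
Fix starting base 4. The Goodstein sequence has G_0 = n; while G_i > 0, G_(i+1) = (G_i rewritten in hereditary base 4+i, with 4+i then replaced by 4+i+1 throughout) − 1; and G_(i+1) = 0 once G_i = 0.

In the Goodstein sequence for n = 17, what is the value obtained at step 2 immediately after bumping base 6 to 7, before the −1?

G_0 = 17. HB_4(17) = 4^2 + 1. Bump = 26. G_1 = 25.
G_1 = 25. HB_5(25) = 5^2. Bump = 36. G_2 = 35.
G_2 = 35. HB_6(35) = 5·6 + 5. Bump = 40. G_3 = 39.

40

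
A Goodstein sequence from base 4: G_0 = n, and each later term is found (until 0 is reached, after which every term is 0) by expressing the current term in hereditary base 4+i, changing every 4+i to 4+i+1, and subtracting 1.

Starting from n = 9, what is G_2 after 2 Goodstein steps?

G_0 = 9. HB_4(9) = 2·4 + 1. Bump = 11. G_1 = 10.
G_1 = 10. HB_5(10) = 2·5. Bump = 12. G_2 = 11.
G_2 = 11. HB_6(11) = 6 + 5. Bump = 12. G_3 = 11.

11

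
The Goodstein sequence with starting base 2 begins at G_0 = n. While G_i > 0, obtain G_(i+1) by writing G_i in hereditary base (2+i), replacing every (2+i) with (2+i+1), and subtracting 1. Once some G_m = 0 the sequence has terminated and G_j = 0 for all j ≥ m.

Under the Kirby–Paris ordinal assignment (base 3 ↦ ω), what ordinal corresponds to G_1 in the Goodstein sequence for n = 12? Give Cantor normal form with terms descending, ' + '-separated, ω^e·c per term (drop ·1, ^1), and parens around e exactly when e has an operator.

ω^(ω + 1) + ω^2·2 + ω·2 + 2

step 0: 12 = 2^(2 + 1) + 2^2; sub 3 for 2: 3^(3 + 1) + 3^3; = 108; G_1 = 108−1 = 107
step 1: 107 = 3^(3 + 1) + 2·3^2 + 2·3 + 2; sub 4 for 3: 4^(4 + 1) + 2·4^2 + 2·4 + 2; = 1066; G_2 = 1066−1 = 1065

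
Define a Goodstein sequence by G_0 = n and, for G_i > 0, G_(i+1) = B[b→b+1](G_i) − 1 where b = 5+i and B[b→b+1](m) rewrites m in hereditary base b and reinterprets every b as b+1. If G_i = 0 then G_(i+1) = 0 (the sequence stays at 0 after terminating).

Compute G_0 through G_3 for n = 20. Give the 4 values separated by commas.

[0] 20 ≡ 4·5 (base 5). Lift 6: 24. −1: 23.
[1] 23 ≡ 3·6 + 5 (base 6). Lift 7: 26. −1: 25.
[2] 25 ≡ 3·7 + 4 (base 7). Lift 8: 28. −1: 27.

20, 23, 25, 27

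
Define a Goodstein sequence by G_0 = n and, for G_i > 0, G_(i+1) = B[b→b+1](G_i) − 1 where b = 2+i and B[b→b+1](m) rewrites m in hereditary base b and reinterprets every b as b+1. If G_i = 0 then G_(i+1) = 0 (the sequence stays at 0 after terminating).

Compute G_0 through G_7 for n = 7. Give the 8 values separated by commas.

7, 30, 259, 3127, 46657, 823543, 16777215, 37665879

i=0: 7 = 2^2 + 2 + 1 (b=2); 2→3: 3^3 + 3 + 1 = 31; 31−1 = 30
i=1: 30 = 3^3 + 3 (b=3); 3→4: 4^4 + 4 = 260; 260−1 = 259
i=2: 259 = 4^4 + 3 (b=4); 4→5: 5^5 + 3 = 3128; 3128−1 = 3127
i=3: 3127 = 5^5 + 2 (b=5); 5→6: 6^6 + 2 = 46658; 46658−1 = 46657
i=4: 46657 = 6^6 + 1 (b=6); 6→7: 7^7 + 1 = 823544; 823544−1 = 823543
i=5: 823543 = 7^7 (b=7); 7→8: 8^8 = 16777216; 16777216−1 = 16777215
i=6: 16777215 = 7·8^7 + 7·8^6 + 7·8^5 + 7·8^4 + 7·8^3 + 7·8^2 + 7·8 + 7 (b=8); 8→9: 7·9^7 + 7·9^6 + 7·9^5 + 7·9^4 + 7·9^3 + 7·9^2 + 7·9 + 7 = 37665880; 37665880−1 = 37665879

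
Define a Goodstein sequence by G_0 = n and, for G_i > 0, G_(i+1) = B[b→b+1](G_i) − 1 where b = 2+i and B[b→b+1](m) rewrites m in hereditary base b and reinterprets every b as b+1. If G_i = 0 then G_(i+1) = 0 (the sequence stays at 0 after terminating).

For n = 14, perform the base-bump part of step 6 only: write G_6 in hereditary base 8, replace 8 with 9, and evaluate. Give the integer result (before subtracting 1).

G_0 = 14. HB_2(14) = 2^(2 + 1) + 2^2 + 2. Bump = 111. G_1 = 110.
G_1 = 110. HB_3(110) = 3^(3 + 1) + 3^3 + 2. Bump = 1282. G_2 = 1281.
G_2 = 1281. HB_4(1281) = 4^(4 + 1) + 4^4 + 1. Bump = 18751. G_3 = 18750.
G_3 = 18750. HB_5(18750) = 5^(5 + 1) + 5^5. Bump = 326592. G_4 = 326591.
G_4 = 326591. HB_6(326591) = 6^(6 + 1) + 5·6^5 + 5·6^4 + 5·6^3 + 5·6^2 + 5·6 + 5. Bump = 5862841. G_5 = 5862840.
G_5 = 5862840. HB_7(5862840) = 7^(7 + 1) + 5·7^5 + 5·7^4 + 5·7^3 + 5·7^2 + 5·7 + 4. Bump = 134404972. G_6 = 134404971.
G_6 = 134404971. HB_8(134404971) = 8^(8 + 1) + 5·8^5 + 5·8^4 + 5·8^3 + 5·8^2 + 5·8 + 3. Bump = 3487116549. G_7 = 3487116548.

3487116549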